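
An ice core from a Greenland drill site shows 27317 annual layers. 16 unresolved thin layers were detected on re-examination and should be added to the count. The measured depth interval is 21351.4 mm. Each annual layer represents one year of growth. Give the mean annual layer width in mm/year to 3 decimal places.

Correcting the raw count gives 27317 + 16 = 27333 true annual layers.
Extension rate ≈ 21351.4 / 27333 = 0.781 mm/year.

0.781 mm/year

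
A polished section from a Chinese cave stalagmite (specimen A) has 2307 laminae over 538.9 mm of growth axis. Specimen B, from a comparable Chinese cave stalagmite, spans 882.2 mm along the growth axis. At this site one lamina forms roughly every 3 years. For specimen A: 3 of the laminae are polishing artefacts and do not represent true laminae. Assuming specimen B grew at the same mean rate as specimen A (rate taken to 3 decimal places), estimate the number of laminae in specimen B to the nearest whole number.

Specimen A: after corrections the count is 2307 − 3 = 2304 laminae.
Specimen A: at 3 years per lamina, 2304 × 3 = 6912 years.
A: Mean rate = 538.9 mm / 6912 years ≈ 0.078 mm per year.
B spans 882.2 / 0.078 = 11310.26 years; at 3 years per lamina that is 11310.26 / 3 ≈ 3770 laminae.

3770 laminae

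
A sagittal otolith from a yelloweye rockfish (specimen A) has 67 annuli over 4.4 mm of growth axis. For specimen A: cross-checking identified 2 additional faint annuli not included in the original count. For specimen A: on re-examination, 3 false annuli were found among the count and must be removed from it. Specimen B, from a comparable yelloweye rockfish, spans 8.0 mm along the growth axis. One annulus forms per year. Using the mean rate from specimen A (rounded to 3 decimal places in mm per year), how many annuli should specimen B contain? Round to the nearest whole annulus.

Specimen A: adjusted count: 67 − 3 + 2 = 66 annuli.
A: Mean rate = 4.4 mm / 66 years ≈ 0.067 mm/year.
B spans 8.0 / 0.067 = 119.40 years ≈ 119 annuli.

119 annuli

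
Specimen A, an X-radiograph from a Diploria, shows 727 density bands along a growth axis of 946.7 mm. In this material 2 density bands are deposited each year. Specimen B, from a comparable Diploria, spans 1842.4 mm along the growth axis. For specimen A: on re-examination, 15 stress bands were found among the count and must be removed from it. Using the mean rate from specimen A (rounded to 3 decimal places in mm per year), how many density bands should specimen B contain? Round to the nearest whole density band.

1386 density bands

Specimen A: correcting the raw count gives 727 − 15 = 712 true density bands.
Specimen A: with 2 density bands per year, 712 / 2 = 356 years.
A: 946.7 mm over 356 years gives 946.7 / 356 ≈ 2.659 mm/year.
Specimen B: 1842.4 mm / 2.659 mm per year = 692.89 years; at 2 density bands per year that is 692.89 × 2 ≈ 1386 density bands.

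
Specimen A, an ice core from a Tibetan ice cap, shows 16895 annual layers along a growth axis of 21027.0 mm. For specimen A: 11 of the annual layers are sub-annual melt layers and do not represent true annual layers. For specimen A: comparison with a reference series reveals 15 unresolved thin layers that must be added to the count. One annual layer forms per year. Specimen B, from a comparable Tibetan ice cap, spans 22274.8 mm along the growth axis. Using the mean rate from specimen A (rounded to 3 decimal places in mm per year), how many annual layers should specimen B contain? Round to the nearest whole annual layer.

Specimen A: after corrections the count is 16895 − 11 + 15 = 16899 annual layers.
A: Mean rate = 21027.0 mm / 16899 years ≈ 1.244 mm/yr.
For B, 22274.8 / 1.244 = 17905.79 years ≈ 17906 annual layers.

17906 annual layers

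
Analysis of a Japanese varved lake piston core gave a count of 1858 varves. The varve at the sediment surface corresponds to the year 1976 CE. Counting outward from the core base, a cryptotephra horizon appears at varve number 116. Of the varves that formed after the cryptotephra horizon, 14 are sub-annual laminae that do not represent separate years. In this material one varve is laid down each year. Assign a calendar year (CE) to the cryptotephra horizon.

248 CE

The cryptotephra horizon sits at varve 116 from the core base, so 1858 − 116 = 1742 varves formed after it.
Excluding 14 false varves: 1742 − 14 = 1728.
The varve at the sediment surface is 1976 CE, so the cryptotephra horizon dates to 1976 − 1728 = 248 CE.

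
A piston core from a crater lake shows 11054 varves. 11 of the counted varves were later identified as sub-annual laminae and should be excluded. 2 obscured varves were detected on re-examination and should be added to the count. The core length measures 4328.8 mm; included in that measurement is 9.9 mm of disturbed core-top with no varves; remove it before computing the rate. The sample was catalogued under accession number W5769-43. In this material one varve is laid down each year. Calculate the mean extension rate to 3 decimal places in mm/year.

0.391 mm/year

Adjusted count: 11054 − 11 + 2 = 11045 varves.
The growth record spans 4328.8 − 9.9 = 4318.9 mm.
4318.9 mm over 11045 years gives 4318.9 / 11045 ≈ 0.391 mm/year.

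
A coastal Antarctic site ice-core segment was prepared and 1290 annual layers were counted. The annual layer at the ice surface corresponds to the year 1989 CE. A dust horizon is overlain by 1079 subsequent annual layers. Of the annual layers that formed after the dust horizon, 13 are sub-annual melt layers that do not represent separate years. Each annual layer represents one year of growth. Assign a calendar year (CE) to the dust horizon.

1079 annual layers post-date the dust horizon.
Excluding 13 false annual layers: 1079 − 13 = 1066.
The annual layer at the ice surface is 1989 CE, so the dust horizon dates to 1989 − 1066 = 923 CE.

923 CE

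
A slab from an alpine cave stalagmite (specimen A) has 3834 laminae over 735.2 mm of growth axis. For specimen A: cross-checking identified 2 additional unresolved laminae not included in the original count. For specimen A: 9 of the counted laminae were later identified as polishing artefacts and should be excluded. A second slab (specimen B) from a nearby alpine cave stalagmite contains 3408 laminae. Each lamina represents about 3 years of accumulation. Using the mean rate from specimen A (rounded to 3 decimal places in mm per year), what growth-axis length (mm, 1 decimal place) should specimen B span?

654.3 mm

Specimen A: adjusted count: 3834 − 9 + 2 = 3827 laminae.
Specimen A: 3827 laminae at 3 years each span 3827 × 3 = 11481 years.
A: 735.2 mm over 11481 years gives 735.2 / 11481 ≈ 0.064 mm/yr.
Specimen B: multiplying by 3 years per lamina: 3408 × 3 = 10224 years. B's length ≈ 0.064 × 10224 = 654.3 mm.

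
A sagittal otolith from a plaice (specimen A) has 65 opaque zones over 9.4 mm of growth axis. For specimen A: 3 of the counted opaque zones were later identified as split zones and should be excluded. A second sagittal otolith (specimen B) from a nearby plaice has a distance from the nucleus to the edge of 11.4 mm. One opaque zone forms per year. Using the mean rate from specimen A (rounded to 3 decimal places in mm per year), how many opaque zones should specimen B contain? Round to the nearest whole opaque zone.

Specimen A: adjusted count: 65 − 3 = 62 opaque zones.
A: Mean rate = 9.4 mm / 62 years ≈ 0.152 mm/yr.
For B, 11.4 / 0.152 = 75.00 years ≈ 75 opaque zones.

75 opaque zones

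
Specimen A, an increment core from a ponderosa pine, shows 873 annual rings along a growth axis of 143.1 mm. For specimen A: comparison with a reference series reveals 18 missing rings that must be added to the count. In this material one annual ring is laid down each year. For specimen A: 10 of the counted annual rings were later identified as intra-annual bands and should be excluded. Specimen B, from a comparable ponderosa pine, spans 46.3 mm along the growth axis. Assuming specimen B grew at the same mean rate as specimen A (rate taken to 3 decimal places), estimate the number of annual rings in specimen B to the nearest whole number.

Specimen A: true annual ring count = 873 − 10 + 18 = 881.
A: 143.1 mm over 881 years gives 143.1 / 881 ≈ 0.162 mm/year.
For B, 46.3 / 0.162 = 285.80 years ≈ 286 annual rings.

286 annual rings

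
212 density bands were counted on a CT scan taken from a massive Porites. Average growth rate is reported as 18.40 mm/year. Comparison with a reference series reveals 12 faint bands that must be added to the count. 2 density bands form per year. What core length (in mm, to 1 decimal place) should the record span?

Correcting the raw count gives 212 + 12 = 224 true density bands.
Dividing by 2 density bands per year: 224 / 2 = 112 years.
Predicted length = 18.40 mm/year × 112 years = 2060.8 mm.

2060.8 mm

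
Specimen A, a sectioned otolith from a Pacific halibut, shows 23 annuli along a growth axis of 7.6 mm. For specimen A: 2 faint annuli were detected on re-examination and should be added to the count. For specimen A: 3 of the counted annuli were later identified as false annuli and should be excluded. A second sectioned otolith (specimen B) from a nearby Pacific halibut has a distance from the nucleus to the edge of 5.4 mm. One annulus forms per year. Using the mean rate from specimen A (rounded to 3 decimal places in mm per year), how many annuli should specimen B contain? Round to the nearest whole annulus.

Specimen A: adjusted count: 23 − 3 + 2 = 22 annuli.
A: Mean rate = 7.6 mm / 22 years ≈ 0.345 mm/yr.
Specimen B: 5.4 mm / 0.345 mm per year = 15.65 years ≈ 16 annuli.

16 annuli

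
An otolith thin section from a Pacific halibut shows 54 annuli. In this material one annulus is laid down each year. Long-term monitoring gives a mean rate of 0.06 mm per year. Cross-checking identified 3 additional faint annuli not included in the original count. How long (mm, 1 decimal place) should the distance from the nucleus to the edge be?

3.4 mm

Correcting the raw count gives 54 + 3 = 57 true annuli.
Length ≈ 0.06 × 57 = 3.4 mm.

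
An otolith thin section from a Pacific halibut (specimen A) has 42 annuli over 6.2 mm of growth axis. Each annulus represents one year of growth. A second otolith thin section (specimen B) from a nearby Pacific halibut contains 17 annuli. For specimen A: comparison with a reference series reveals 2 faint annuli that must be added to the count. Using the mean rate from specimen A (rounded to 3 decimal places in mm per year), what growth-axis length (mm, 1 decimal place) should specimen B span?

2.4 mm

Specimen A: true annulus count = 42 + 2 = 44.
A: Extension rate ≈ 6.2 / 44 = 0.141 mm/yr.
B's length ≈ 0.141 × 17 = 2.4 mm.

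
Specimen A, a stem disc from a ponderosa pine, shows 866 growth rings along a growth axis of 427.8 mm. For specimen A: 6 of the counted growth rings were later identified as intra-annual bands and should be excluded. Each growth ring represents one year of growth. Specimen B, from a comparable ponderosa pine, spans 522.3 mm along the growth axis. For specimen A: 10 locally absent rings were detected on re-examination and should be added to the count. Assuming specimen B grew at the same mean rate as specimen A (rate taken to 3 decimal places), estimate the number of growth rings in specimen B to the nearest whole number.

Specimen A: adjusted count: 866 − 6 + 10 = 870 growth rings.
A: Extension rate ≈ 427.8 / 870 = 0.492 mm/year.
Specimen B: 522.3 mm / 0.492 mm per year = 1061.59 years ≈ 1062 growth rings.

1062 growth rings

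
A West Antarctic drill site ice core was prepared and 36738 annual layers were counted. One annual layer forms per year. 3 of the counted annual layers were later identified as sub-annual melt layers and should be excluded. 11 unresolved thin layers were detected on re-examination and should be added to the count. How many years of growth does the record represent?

36746 years

After corrections the count is 36738 − 3 + 11 = 36746 annual layers.
At one annual layer per year, that is 36746 years.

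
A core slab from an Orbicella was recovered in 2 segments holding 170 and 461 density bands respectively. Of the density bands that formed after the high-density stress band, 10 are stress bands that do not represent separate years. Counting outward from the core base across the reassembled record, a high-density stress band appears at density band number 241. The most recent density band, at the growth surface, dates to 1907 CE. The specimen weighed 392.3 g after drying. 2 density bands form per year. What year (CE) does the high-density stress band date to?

1717 CE

Total density bands = 170 + 461 = 631.
Between density band 241 and the growth surface there are 631 − 241 = 390 density bands.
Excluding 10 false density bands: 390 − 10 = 380.
Dividing by 2 density bands per year: 380 / 2 = 190 years.
1907 − 190 = 1717 CE.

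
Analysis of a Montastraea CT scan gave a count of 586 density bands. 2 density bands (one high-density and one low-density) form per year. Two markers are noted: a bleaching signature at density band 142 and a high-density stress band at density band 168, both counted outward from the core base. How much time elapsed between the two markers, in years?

13 years

168 − 142 = 26 density bands lie between the two events.
26 density bands at 2 per year is 26 / 2 = 13 years.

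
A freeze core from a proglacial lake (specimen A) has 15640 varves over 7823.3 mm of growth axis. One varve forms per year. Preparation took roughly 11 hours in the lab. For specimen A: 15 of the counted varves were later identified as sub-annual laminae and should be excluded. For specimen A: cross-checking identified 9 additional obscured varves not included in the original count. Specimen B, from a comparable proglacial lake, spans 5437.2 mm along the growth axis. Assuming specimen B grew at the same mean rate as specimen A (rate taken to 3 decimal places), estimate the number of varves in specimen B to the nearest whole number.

Specimen A: correcting the raw count gives 15640 − 15 + 9 = 15634 true varves.
A: Extension rate ≈ 7823.3 / 15634 = 0.500 mm per year.
For B, 5437.2 / 0.500 = 10874.40 years ≈ 10874 varves.

10874 varves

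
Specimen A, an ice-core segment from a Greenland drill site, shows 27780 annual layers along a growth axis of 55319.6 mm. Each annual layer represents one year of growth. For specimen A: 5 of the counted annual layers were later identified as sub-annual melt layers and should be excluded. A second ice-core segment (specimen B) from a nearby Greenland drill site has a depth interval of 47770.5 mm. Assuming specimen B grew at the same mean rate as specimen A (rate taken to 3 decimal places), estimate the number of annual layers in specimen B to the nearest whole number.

Specimen A: true annual layer count = 27780 − 5 = 27775.
A: Mean rate = 55319.6 mm / 27775 years ≈ 1.992 mm/yr.
B spans 47770.5 / 1.992 = 23981.17 years ≈ 23981 annual layers.

23981 annual layers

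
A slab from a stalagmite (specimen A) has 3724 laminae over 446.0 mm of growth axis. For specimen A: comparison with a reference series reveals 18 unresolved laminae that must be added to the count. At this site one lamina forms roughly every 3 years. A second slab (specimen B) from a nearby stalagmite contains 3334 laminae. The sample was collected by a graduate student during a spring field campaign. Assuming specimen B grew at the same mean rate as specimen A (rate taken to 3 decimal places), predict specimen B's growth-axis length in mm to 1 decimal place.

400.1 mm

Specimen A: adjusted count: 3724 + 18 = 3742 laminae.
Specimen A: at 3 years per lamina, 3742 × 3 = 11226 years.
A: 446.0 mm over 11226 years gives 446.0 / 11226 ≈ 0.040 mm/year.
Specimen B: multiplying by 3 years per lamina: 3334 × 3 = 10002 years. B's length ≈ 0.040 × 10002 = 400.1 mm.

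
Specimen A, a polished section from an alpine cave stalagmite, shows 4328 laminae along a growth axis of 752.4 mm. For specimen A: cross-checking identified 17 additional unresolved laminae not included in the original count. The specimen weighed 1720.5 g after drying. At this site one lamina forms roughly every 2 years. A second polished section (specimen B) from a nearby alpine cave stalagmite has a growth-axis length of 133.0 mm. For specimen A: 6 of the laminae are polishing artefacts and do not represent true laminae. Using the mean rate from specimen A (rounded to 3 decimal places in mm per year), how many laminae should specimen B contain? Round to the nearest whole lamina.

Specimen A: after corrections the count is 4328 − 6 + 17 = 4339 laminae.
Specimen A: multiplying by 2 years per lamina: 4339 × 2 = 8678 years.
A: Extension rate ≈ 752.4 / 8678 = 0.087 mm/year.
For B, 133.0 / 0.087 = 1528.74 years; at 2 years per lamina that is 1528.74 / 2 ≈ 764 laminae.

764 laminae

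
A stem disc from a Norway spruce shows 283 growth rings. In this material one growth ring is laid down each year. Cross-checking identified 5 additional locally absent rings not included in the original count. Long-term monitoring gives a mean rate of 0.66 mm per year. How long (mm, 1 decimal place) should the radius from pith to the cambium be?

190.1 mm

True growth ring count = 283 + 5 = 288.
288 years at 0.66 mm/year gives 0.66 × 288 = 190.1 mm.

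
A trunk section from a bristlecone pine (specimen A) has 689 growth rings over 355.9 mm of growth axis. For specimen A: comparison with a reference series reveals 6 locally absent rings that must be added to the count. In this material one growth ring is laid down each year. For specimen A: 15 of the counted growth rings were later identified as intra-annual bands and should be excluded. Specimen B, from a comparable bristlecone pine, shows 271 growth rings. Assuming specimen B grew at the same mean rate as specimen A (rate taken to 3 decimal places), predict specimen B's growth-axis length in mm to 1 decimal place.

Specimen A: true growth ring count = 689 − 15 + 6 = 680.
A: Mean rate = 355.9 mm / 680 years ≈ 0.523 mm/year.
B's length ≈ 0.523 × 271 = 141.7 mm.

141.7 mm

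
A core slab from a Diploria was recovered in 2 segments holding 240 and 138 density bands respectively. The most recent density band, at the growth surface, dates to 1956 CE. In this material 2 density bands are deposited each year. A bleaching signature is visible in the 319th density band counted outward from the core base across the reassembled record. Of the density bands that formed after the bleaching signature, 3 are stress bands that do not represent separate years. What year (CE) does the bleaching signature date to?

Total density bands = 240 + 138 = 378.
378 − 319 = 59 density bands lie beyond the bleaching signature toward the growth surface.
Excluding 3 false density bands: 59 − 3 = 56.
With 2 density bands per year, 56 / 2 = 28 years.
1956 − 28 = 1928 CE.

1928 CE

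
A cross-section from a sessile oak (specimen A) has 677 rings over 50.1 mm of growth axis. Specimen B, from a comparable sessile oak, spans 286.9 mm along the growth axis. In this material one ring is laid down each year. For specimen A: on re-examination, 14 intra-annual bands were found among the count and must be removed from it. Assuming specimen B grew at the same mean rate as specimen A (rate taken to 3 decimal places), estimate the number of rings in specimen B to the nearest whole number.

3775 rings

Specimen A: correcting the raw count gives 677 − 14 = 663 true rings.
A: Extension rate ≈ 50.1 / 663 = 0.076 mm/yr.
Specimen B: 286.9 mm / 0.076 mm per year = 3775.00 years ≈ 3775 rings.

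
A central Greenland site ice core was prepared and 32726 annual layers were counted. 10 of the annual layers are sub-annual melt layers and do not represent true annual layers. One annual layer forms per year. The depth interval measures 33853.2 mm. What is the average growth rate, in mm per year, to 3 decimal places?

Adjusted count: 32726 − 10 = 32716 annual layers.
Extension rate ≈ 33853.2 / 32716 = 1.035 mm per year.

1.035 mm per year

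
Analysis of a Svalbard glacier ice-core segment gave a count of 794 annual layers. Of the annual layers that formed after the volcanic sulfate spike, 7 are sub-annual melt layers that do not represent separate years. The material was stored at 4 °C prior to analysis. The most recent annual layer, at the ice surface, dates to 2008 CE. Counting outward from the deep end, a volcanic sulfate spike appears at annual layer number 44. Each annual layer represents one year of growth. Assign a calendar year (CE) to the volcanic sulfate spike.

The volcanic sulfate spike sits at annual layer 44 from the deep end, so 794 − 44 = 750 annual layers formed after it.
750 − 7 false = 743 true annual layers after the volcanic sulfate spike.
Counting back 743 years from 2008 CE places the volcanic sulfate spike in 2008 − 743 = 1265 CE.

1265 CE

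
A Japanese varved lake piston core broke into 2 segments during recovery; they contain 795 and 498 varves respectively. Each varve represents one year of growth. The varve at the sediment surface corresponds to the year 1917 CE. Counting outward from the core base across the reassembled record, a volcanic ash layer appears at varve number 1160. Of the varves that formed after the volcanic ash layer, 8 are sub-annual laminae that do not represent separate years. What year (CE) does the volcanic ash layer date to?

Total varves = 795 + 498 = 1293.
1293 − 1160 = 133 varves lie beyond the volcanic ash layer toward the sediment surface.
133 − 8 false = 125 true varves after the volcanic ash layer.
1917 − 125 = 1792 CE.

1792 CE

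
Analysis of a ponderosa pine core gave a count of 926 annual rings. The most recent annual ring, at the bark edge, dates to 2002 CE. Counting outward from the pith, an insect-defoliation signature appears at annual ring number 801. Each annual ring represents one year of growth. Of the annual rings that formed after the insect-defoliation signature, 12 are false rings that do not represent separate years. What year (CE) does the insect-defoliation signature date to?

The insect-defoliation signature sits at annual ring 801 from the pith, so 926 − 801 = 125 annual rings formed after it.
125 − 12 false = 113 true annual rings after the insect-defoliation signature.
Counting back 113 years from 2002 CE places the insect-defoliation signature in 2002 − 113 = 1889 CE.

1889 CE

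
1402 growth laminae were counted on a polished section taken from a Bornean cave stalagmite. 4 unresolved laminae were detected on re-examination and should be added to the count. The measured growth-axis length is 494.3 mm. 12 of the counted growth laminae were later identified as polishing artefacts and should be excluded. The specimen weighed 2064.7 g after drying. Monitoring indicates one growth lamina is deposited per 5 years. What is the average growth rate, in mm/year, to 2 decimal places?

0.07 mm/year

Correcting the raw count gives 1402 − 12 + 4 = 1394 true growth laminae.
At 5 years per growth lamina, 1394 × 5 = 6970 years.
494.3 mm over 6970 years gives 494.3 / 6970 ≈ 0.07 mm/year.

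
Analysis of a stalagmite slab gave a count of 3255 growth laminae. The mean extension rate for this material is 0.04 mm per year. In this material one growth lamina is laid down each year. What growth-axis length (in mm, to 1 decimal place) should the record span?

130.2 mm

The record spans 3255 years at 0.04 mm per year.
Predicted length = 0.04 mm/year × 3255 years = 130.2 mm.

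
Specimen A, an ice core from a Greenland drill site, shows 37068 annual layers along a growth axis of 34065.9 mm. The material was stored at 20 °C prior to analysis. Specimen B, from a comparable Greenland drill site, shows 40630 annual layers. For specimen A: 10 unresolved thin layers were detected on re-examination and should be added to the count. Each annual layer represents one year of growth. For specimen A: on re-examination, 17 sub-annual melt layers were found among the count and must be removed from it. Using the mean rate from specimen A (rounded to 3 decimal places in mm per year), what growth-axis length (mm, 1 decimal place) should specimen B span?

Specimen A: correcting the raw count gives 37068 − 17 + 10 = 37061 true annual layers.
A: Mean rate = 34065.9 mm / 37061 years ≈ 0.919 mm/yr.
Length of B = 0.919 × 40630 = 37339.0 mm.

37339.0 mm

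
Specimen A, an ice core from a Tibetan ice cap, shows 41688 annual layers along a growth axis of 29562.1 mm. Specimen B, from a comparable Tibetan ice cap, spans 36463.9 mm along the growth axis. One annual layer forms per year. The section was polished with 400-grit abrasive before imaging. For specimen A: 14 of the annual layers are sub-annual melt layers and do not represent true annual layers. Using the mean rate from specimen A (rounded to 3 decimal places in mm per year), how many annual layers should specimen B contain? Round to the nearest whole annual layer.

51430 annual layers

Specimen A: after corrections the count is 41688 − 14 = 41674 annual layers.
A: Extension rate ≈ 29562.1 / 41674 = 0.709 mm/yr.
For B, 36463.9 / 0.709 = 51430.04 years ≈ 51430 annual layers.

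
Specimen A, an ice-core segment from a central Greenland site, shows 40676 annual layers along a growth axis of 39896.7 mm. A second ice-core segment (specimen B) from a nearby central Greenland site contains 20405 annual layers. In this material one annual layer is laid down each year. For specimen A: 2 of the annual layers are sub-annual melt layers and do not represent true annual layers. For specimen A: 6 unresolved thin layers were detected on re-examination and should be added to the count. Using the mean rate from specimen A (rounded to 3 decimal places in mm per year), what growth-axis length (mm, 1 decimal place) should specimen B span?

20017.3 mm

Specimen A: correcting the raw count gives 40676 − 2 + 6 = 40680 true annual layers.
A: 39896.7 mm over 40680 years gives 39896.7 / 40680 ≈ 0.981 mm/year.
B's length ≈ 0.981 × 20405 = 20017.3 mm.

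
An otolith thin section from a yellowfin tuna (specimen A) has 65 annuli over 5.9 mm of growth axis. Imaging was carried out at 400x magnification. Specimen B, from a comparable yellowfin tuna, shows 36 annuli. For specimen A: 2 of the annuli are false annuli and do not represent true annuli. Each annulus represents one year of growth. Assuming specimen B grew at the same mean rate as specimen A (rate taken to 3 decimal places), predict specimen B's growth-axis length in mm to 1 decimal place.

Specimen A: adjusted count: 65 − 2 = 63 annuli.
A: Extension rate ≈ 5.9 / 63 = 0.094 mm/year.
For B, 0.094 mm/year × 36 years = 3.4 mm.

3.4 mm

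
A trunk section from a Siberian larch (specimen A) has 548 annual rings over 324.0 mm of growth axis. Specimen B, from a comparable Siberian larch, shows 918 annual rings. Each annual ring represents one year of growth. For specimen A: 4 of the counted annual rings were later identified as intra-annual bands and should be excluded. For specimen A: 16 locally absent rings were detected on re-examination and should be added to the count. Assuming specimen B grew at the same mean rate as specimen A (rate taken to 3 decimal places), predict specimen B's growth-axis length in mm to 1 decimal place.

531.5 mm

Specimen A: after corrections the count is 548 − 4 + 16 = 560 annual rings.
A: Extension rate ≈ 324.0 / 560 = 0.579 mm/year.
Length of B = 0.579 × 918 = 531.5 mm.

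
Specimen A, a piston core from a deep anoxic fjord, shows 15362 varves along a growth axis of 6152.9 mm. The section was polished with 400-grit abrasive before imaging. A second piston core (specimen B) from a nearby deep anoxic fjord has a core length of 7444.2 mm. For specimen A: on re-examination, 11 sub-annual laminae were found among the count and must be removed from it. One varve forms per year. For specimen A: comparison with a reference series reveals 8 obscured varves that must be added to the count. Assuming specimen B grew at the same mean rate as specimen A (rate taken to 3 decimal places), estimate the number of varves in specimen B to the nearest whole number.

18564 varves

Specimen A: true varve count = 15362 − 11 + 8 = 15359.
A: 6152.9 mm over 15359 years gives 6152.9 / 15359 ≈ 0.401 mm/yr.
B spans 7444.2 / 0.401 = 18564.09 years ≈ 18564 varves.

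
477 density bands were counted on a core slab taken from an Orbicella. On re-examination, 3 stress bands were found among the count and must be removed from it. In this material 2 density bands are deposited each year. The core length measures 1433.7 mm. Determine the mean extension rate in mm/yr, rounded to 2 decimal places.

Adjusted count: 477 − 3 = 474 density bands.
474 density bands at 2 per year is 474 / 2 = 237 years.
Extension rate ≈ 1433.7 / 237 = 6.05 mm/yr.

6.05 mm/yr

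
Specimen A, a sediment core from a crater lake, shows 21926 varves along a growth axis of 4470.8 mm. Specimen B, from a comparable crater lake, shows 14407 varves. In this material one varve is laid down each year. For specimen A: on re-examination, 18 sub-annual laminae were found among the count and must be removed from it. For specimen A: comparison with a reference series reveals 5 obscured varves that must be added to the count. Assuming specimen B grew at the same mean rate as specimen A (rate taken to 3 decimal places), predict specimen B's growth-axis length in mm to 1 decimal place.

2939.0 mm

Specimen A: adjusted count: 21926 − 18 + 5 = 21913 varves.
A: Extension rate ≈ 4470.8 / 21913 = 0.204 mm per year.
For B, 0.204 mm/year × 14407 years = 2939.0 mm.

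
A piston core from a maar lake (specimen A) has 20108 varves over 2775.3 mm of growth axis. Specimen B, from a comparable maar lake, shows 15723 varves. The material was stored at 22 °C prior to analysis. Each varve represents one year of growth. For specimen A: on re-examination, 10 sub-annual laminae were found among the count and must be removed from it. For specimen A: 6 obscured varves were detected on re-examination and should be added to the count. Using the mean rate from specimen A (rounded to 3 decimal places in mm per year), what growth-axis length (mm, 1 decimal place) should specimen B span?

2169.8 mm

Specimen A: after corrections the count is 20108 − 10 + 6 = 20104 varves.
A: Extension rate ≈ 2775.3 / 20104 = 0.138 mm/yr.
B's length ≈ 0.138 × 15723 = 2169.8 mm.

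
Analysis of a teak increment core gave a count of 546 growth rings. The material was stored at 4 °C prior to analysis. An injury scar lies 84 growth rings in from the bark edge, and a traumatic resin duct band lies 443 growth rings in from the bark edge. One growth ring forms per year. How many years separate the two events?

Separation: 443 − 84 = 359 growth rings.
That is 359 years at one growth ring per year.

359 years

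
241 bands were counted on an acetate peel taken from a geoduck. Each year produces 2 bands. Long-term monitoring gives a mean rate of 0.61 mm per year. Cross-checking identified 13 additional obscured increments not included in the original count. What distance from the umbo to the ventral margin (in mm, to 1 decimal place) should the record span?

77.5 mm

After corrections the count is 241 + 13 = 254 bands.
254 bands at 2 per year is 254 / 2 = 127 years.
Predicted length = 0.61 mm/year × 127 years = 77.5 mm.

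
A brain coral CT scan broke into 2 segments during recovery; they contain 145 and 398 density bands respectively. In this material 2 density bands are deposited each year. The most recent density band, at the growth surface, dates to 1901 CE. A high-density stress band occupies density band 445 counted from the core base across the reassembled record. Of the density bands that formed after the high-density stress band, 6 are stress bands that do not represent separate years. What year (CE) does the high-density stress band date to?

Total density bands = 145 + 398 = 543.
Between density band 445 and the growth surface there are 543 − 445 = 98 density bands.
98 − 6 false = 92 true density bands after the high-density stress band.
Dividing by 2 density bands per year: 92 / 2 = 46 years.
The density band at the growth surface is 1901 CE, so the high-density stress band dates to 1901 − 46 = 1855 CE.

1855 CE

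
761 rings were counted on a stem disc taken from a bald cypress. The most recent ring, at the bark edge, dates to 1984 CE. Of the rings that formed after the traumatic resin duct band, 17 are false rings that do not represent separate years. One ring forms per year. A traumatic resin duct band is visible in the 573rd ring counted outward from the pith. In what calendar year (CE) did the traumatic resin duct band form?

761 − 573 = 188 rings lie beyond the traumatic resin duct band toward the bark edge.
Excluding 17 false rings: 188 − 17 = 171.
Counting back 171 years from 1984 CE places the traumatic resin duct band in 1984 − 171 = 1813 CE.

1813 CE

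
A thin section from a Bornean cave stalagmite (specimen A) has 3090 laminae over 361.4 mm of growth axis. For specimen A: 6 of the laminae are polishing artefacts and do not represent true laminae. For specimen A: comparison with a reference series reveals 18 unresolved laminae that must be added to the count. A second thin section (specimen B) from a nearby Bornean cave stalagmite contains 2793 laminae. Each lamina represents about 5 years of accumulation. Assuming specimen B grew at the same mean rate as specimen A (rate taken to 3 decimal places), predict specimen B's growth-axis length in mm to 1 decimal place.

Specimen A: correcting the raw count gives 3090 − 6 + 18 = 3102 true laminae.
Specimen A: at 5 years per lamina, 3102 × 5 = 15510 years.
A: 361.4 mm over 15510 years gives 361.4 / 15510 ≈ 0.023 mm/year.
Specimen B: at 5 years per lamina, 2793 × 5 = 13965 years. Length of B = 0.023 × 13965 = 321.2 mm.

321.2 mm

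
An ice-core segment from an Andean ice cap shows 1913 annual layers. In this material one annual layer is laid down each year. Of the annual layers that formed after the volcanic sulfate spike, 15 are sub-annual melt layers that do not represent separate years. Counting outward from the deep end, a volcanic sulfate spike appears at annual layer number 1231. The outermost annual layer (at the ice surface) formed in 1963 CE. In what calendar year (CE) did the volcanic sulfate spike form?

1296 CE

Between annual layer 1231 and the ice surface there are 1913 − 1231 = 682 annual layers.
682 − 15 false = 667 true annual layers after the volcanic sulfate spike.
1963 − 667 = 1296 CE.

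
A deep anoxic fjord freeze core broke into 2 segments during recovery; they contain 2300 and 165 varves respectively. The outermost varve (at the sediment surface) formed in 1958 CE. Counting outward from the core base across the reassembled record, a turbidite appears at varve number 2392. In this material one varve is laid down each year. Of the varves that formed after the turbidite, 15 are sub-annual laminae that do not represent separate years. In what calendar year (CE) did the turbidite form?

1900 CE

Total varves = 2300 + 165 = 2465.
The turbidite sits at varve 2392 from the core base, so 2465 − 2392 = 73 varves formed after it.
Excluding 15 false varves: 73 − 15 = 58.
1958 − 58 = 1900 CE.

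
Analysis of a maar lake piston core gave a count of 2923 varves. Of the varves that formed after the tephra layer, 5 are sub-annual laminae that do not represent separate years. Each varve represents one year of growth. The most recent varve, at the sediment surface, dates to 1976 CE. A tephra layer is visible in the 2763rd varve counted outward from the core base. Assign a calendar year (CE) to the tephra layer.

1821 CE

Between varve 2763 and the sediment surface there are 2923 − 2763 = 160 varves.
Removing the 5 false varves leaves 160 − 5 = 155 true varves beyond the tephra layer.
1976 − 155 = 1821 CE.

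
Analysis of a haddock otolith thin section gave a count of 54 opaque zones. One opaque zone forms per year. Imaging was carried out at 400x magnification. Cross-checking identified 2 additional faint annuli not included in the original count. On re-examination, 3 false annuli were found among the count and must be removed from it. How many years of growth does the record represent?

53 years

After corrections the count is 54 − 3 + 2 = 53 opaque zones.
With a one-to-one opaque zone periodicity this is 53 years.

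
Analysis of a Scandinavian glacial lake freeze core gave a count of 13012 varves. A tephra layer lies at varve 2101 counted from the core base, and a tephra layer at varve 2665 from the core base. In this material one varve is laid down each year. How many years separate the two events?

Separation: 2665 − 2101 = 564 varves.
That is 564 years at one varve per year.

564 years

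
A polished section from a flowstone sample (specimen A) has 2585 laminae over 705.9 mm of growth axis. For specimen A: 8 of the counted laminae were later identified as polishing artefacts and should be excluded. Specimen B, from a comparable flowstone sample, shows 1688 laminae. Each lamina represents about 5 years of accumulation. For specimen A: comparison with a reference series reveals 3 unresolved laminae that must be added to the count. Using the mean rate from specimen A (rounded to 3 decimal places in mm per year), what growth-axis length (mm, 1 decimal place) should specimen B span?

464.2 mm

Specimen A: adjusted count: 2585 − 8 + 3 = 2580 laminae.
Specimen A: multiplying by 5 years per lamina: 2580 × 5 = 12900 years.
A: 705.9 mm over 12900 years gives 705.9 / 12900 ≈ 0.055 mm/yr.
Specimen B: 1688 laminae at 5 years each span 1688 × 5 = 8440 years. For B, 0.055 mm/year × 8440 years = 464.2 mm.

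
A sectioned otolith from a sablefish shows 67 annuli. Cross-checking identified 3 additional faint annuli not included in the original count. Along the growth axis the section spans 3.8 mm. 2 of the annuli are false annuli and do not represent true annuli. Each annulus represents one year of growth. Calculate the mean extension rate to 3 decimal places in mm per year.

After corrections the count is 67 − 2 + 3 = 68 annuli.
Extension rate ≈ 3.8 / 68 = 0.056 mm per year.

0.056 mm per year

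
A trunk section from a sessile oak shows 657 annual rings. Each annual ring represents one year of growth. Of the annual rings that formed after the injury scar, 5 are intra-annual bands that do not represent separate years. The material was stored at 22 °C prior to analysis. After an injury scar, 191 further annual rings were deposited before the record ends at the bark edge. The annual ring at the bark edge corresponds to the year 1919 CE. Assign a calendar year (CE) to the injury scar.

There are 191 annual rings younger than the injury scar.
191 − 5 false = 186 true annual rings after the injury scar.
The annual ring at the bark edge is 1919 CE, so the injury scar dates to 1919 − 186 = 1733 CE.

1733 CE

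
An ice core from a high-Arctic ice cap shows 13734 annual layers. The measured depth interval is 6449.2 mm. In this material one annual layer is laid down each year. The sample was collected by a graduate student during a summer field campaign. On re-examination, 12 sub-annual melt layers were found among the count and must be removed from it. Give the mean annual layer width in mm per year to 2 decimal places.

0.47 mm per year

True annual layer count = 13734 − 12 = 13722.
Mean rate = 6449.2 mm / 13722 years ≈ 0.47 mm per year.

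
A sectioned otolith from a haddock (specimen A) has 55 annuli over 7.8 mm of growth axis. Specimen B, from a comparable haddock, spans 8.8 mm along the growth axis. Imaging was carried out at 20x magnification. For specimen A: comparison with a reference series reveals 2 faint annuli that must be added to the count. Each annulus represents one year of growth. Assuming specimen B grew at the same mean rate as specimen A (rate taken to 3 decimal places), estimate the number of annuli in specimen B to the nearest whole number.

Specimen A: adjusted count: 55 + 2 = 57 annuli.
A: Mean rate = 7.8 mm / 57 years ≈ 0.137 mm/yr.
B spans 8.8 / 0.137 = 64.23 years ≈ 64 annuli.

64 annuli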